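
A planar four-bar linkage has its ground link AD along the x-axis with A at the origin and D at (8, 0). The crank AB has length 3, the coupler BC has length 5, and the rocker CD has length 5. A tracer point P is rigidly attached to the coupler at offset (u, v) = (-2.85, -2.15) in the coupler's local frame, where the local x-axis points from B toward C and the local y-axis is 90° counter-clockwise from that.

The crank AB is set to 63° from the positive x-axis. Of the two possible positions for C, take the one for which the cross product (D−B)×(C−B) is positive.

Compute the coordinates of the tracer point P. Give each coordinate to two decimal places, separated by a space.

-0.46 -0.40

A=(0,0), D=(8.00,0)
B = A + 3.00·(cos63°, sin63°) = (1.3620, 2.6730)
|BD| = 7.1560
circle(B,5.00) ∩ circle(D,5.00): a=3.5780, h=3.4925
  candidates: C₊=(5.9856,4.5763) cross=24.993; C₋=(3.3764,-1.9032) cross=-24.993
  mode + wants cross > 0 → take C=(5.9856,4.5763) (cross=24.993)
ex = (C−B)/|BC| = (0.9247,0.3806); ey = (-0.3806,0.9247)
P = B + -2.85·ex + -2.15·ey = (-0.4551,-0.4000)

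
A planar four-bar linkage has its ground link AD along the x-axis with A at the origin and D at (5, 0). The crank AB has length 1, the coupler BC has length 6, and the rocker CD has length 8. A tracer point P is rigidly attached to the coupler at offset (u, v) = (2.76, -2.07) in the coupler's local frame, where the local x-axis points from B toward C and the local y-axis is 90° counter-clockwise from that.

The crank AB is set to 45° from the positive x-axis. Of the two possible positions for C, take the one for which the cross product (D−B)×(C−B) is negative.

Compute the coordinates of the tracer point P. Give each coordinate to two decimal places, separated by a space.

A=(0,0), D=(5.00,0)
B = A + 1.00·(cos45°, sin45°) = (0.7071, 0.7071)
|BD| = 4.3507
circle(B,6.00) ∩ circle(D,8.00): a=-1.0425, h=5.9087
  candidates: C₊=(0.6388,6.7067) cross=25.707; C₋=(-1.2818,-4.9536) cross=-25.707
  mode - wants cross < 0 → take C=(-1.2818,-4.9536) (cross=-25.707)
ex = (C−B)/|BC| = (-0.3315,-0.9435); ey = (0.9435,-0.3315)
P = B + 2.76·ex + -2.07·ey = (-2.1608,-1.2107)

-2.16 -1.21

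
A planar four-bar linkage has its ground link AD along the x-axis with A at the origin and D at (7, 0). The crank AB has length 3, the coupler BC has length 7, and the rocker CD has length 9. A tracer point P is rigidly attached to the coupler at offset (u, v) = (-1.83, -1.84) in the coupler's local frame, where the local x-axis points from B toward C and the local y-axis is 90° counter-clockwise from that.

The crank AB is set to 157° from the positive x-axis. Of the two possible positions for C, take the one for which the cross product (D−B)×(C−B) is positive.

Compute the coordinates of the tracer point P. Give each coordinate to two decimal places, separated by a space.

A=(0,0), D=(7.00,0)
B = A + 3.00·(cos157°, sin157°) = (-2.7615, 1.1722)
|BD| = 9.8316
circle(B,7.00) ∩ circle(D,9.00): a=3.2884, h=6.1795
  candidates: C₊=(1.2402,6.9156) cross=60.755; C₋=(-0.2333,-5.3553) cross=-60.755
  mode + wants cross > 0 → take C=(1.2402,6.9156) (cross=60.755)
ex = (C−B)/|BC| = (0.5717,0.8205); ey = (-0.8205,0.5717)
P = B + -1.83·ex + -1.84·ey = (-2.2980,-1.3812)

-2.30 -1.38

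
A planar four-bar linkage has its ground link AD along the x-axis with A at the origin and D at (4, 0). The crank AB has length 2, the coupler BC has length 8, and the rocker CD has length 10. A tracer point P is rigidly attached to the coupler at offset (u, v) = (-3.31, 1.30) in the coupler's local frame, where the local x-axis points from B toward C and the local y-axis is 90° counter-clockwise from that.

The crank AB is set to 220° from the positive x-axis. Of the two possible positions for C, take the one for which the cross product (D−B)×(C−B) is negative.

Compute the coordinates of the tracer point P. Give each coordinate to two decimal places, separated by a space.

-0.87 2.21

A=(0,0), D=(4.00,0)
B = A + 2.00·(cos220°, sin220°) = (-1.5321, -1.2856)
|BD| = 5.6795
circle(B,8.00) ∩ circle(D,10.00): a=-0.3295, h=7.9932
  candidates: C₊=(-3.6624,6.4256) cross=45.397; C₋=(-0.0438,-9.1459) cross=-45.397
  mode - wants cross < 0 → take C=(-0.0438,-9.1459) (cross=-45.397)
ex = (C−B)/|BC| = (0.1860,-0.9825); ey = (0.9825,0.1860)
P = B + -3.31·ex + 1.30·ey = (-0.8706,2.2085)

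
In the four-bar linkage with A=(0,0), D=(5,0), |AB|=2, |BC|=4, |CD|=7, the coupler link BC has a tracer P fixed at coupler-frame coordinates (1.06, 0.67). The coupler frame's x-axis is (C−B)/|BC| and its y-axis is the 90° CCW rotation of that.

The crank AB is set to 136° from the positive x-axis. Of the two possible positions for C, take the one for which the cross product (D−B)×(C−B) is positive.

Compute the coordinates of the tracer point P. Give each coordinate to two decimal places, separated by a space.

A=(0,0), D=(5.00,0)
B = A + 2.00·(cos136°, sin136°) = (-1.4387, 1.3893)
|BD| = 6.5869
circle(B,4.00) ∩ circle(D,7.00): a=0.7884, h=3.9215
  candidates: C₊=(0.1592,5.0563) cross=25.831; C₋=(-1.4951,-2.6103) cross=-25.831
  mode + wants cross > 0 → take C=(0.1592,5.0563) (cross=25.831)
ex = (C−B)/|BC| = (0.3995,0.9167); ey = (-0.9167,0.3995)
P = B + 1.06·ex + 0.67·ey = (-1.6295,2.6287)

-1.63 2.63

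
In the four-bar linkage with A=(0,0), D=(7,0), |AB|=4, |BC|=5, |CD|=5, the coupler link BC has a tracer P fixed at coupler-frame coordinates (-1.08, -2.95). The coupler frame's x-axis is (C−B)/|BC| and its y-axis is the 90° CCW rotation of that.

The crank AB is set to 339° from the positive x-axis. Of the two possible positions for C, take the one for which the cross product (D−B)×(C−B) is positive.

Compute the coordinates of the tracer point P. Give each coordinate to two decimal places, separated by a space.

A=(0,0), D=(7.00,0)
B = A + 4.00·(cos339°, sin339°) = (3.7343, -1.4335)
|BD| = 3.5664
circle(B,5.00) ∩ circle(D,5.00): a=1.7832, h=4.6712
  candidates: C₊=(3.4896,3.5605) cross=16.660; C₋=(7.2447,-4.9940) cross=-16.660
  mode + wants cross > 0 → take C=(3.4896,3.5605) (cross=16.660)
ex = (C−B)/|BC| = (-0.0489,0.9988); ey = (-0.9988,-0.0489)
P = B + -1.08·ex + -2.95·ey = (6.7336,-2.3678)

6.73 -2.37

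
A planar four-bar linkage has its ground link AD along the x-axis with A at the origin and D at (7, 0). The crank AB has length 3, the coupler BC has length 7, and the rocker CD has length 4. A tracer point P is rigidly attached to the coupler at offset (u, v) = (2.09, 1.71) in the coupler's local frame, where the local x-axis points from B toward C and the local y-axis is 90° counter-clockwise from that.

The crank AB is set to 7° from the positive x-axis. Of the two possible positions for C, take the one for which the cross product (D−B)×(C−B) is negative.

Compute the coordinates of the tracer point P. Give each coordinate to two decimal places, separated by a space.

5.67 0.59

A=(0,0), D=(7.00,0)
B = A + 3.00·(cos7°, sin7°) = (2.9776, 0.3656)
|BD| = 4.0389
circle(B,7.00) ∩ circle(D,4.00): a=6.1047, h=3.4253
  candidates: C₊=(9.3673,3.2242) cross=13.835; C₋=(8.7472,-3.5982) cross=-13.835
  mode - wants cross < 0 → take C=(8.7472,-3.5982) (cross=-13.835)
ex = (C−B)/|BC| = (0.8242,-0.5663); ey = (0.5663,0.8242)
P = B + 2.09·ex + 1.71·ey = (5.6686,0.5915)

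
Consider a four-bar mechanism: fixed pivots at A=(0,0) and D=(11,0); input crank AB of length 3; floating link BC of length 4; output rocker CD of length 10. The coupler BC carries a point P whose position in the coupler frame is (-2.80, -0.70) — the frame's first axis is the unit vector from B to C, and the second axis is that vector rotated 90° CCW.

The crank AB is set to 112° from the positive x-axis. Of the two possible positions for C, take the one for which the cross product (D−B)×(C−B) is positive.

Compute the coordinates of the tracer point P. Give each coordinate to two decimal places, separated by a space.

-3.14 0.71

A=(0,0), D=(11.00,0)
B = A + 3.00·(cos112°, sin112°) = (-1.1238, 2.7816)
|BD| = 12.4388
circle(B,4.00) ∩ circle(D,10.00): a=2.8429, h=2.8139
  candidates: C₊=(2.2763,4.8885) cross=35.002; C₋=(1.0178,-0.5968) cross=-35.002
  mode + wants cross > 0 → take C=(2.2763,4.8885) (cross=35.002)
ex = (C−B)/|BC| = (0.8500,0.5267); ey = (-0.5267,0.8500)
P = B + -2.80·ex + -0.70·ey = (-3.1352,0.7117)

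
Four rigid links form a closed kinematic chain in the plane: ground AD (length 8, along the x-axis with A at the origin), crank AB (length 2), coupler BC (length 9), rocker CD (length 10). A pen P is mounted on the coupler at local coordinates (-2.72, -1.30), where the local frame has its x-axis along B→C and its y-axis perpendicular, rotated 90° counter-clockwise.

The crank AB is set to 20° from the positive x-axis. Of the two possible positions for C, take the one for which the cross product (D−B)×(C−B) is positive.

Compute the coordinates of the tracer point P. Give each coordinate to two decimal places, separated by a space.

2.37 -2.29

A=(0,0), D=(8.00,0)
B = A + 2.00·(cos20°, sin20°) = (1.8794, 0.6840)
|BD| = 6.1587
circle(B,9.00) ∩ circle(D,10.00): a=1.5368, h=8.8678
  candidates: C₊=(4.3916,9.3263) cross=54.614; C₋=(2.4218,-8.2996) cross=-54.614
  mode + wants cross > 0 → take C=(4.3916,9.3263) (cross=54.614)
ex = (C−B)/|BC| = (0.2791,0.9603); ey = (-0.9603,0.2791)
P = B + -2.72·ex + -1.30·ey = (2.3685,-2.2907)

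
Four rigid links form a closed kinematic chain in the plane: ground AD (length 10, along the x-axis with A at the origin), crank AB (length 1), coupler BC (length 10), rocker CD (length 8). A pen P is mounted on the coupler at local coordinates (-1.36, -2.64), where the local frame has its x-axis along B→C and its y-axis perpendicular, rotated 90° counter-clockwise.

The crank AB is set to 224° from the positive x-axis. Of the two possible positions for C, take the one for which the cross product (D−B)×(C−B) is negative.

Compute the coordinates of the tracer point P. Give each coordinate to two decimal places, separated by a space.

A=(0,0), D=(10.00,0)
B = A + 1.00·(cos224°, sin224°) = (-0.7193, -0.6947)
|BD| = 10.7418
circle(B,10.00) ∩ circle(D,8.00): a=7.0466, h=7.0954
  candidates: C₊=(5.8537,6.8416) cross=76.218; C₋=(6.7714,-7.3196) cross=-76.218
  mode - wants cross < 0 → take C=(6.7714,-7.3196) (cross=-76.218)
ex = (C−B)/|BC| = (0.7491,-0.6625); ey = (0.6625,0.7491)
P = B + -1.36·ex + -2.64·ey = (-3.4870,-1.7712)

-3.49 -1.77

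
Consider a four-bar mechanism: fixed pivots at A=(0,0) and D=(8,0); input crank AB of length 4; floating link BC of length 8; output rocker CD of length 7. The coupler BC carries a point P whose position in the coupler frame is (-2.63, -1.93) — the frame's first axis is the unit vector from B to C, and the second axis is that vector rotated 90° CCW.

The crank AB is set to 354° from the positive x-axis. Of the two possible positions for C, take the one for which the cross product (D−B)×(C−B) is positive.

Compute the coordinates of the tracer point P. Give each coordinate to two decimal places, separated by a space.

4.72 -3.59

A=(0,0), D=(8.00,0)
B = A + 4.00·(cos354°, sin354°) = (3.9781, -0.4181)
|BD| = 4.0436
circle(B,8.00) ∩ circle(D,7.00): a=3.8766, h=6.9980
  candidates: C₊=(7.1103,6.9432) cross=28.297; C₋=(8.5575,-6.9778) cross=-28.297
  mode + wants cross > 0 → take C=(7.1103,6.9432) (cross=28.297)
ex = (C−B)/|BC| = (0.3915,0.9202); ey = (-0.9202,0.3915)
P = B + -2.63·ex + -1.93·ey = (4.7243,-3.5938)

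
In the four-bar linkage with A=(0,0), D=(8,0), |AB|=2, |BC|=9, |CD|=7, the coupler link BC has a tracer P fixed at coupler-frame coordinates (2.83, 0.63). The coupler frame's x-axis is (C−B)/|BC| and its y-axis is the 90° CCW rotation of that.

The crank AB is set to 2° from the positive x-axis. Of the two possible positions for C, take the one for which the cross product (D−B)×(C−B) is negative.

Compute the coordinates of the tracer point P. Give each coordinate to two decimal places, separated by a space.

A=(0,0), D=(8.00,0)
B = A + 2.00·(cos2°, sin2°) = (1.9988, 0.0698)
|BD| = 6.0016
circle(B,9.00) ∩ circle(D,7.00): a=5.6668, h=6.9920
  candidates: C₊=(7.7465,6.9954) cross=41.963; C₋=(7.5838,-6.9876) cross=-41.963
  mode - wants cross < 0 → take C=(7.5838,-6.9876) (cross=-41.963)
ex = (C−B)/|BC| = (0.6206,-0.7842); ey = (0.7842,0.6206)
P = B + 2.83·ex + 0.63·ey = (4.2490,-1.7584)

4.25 -1.76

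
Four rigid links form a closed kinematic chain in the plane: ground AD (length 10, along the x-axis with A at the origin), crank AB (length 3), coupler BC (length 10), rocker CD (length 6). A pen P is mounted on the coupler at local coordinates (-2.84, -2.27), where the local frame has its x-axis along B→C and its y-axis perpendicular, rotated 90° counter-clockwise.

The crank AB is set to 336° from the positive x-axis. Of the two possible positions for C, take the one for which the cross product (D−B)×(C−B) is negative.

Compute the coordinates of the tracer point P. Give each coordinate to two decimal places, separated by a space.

A=(0,0), D=(10.00,0)
B = A + 3.00·(cos336°, sin336°) = (2.7406, -1.2202)
|BD| = 7.3612
circle(B,10.00) ∩ circle(D,6.00): a=8.0277, h=5.9629
  candidates: C₊=(9.6689,5.9909) cross=43.894; C₋=(11.6457,-5.7699) cross=-43.894
  mode - wants cross < 0 → take C=(11.6457,-5.7699) (cross=-43.894)
ex = (C−B)/|BC| = (0.8905,-0.4550); ey = (0.4550,0.8905)
P = B + -2.84·ex + -2.27·ey = (-0.8212,-1.9496)

-0.82 -1.95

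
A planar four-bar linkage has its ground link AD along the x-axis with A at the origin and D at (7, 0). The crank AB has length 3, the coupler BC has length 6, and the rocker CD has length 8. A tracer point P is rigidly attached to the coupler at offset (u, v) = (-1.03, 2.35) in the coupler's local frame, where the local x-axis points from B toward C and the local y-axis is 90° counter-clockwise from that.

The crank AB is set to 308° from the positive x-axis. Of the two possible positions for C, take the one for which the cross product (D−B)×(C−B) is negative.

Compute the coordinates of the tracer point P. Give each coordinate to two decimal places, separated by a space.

A=(0,0), D=(7.00,0)
B = A + 3.00·(cos308°, sin308°) = (1.8470, -2.3640)
|BD| = 5.6694
circle(B,6.00) ∩ circle(D,8.00): a=0.3653, h=5.9889
  candidates: C₊=(-0.3182,3.2317) cross=33.953; C₋=(4.6763,-7.6551) cross=-33.953
  mode - wants cross < 0 → take C=(4.6763,-7.6551) (cross=-33.953)
ex = (C−B)/|BC| = (0.4715,-0.8818); ey = (0.8818,0.4715)
P = B + -1.03·ex + 2.35·ey = (3.4336,-0.3476)

3.43 -0.35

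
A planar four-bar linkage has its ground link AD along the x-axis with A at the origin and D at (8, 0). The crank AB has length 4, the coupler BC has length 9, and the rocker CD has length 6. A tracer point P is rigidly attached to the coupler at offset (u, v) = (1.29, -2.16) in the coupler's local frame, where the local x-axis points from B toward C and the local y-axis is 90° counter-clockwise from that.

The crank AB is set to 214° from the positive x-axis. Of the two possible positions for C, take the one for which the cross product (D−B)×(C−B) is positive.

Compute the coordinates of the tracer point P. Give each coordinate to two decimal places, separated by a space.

A=(0,0), D=(8.00,0)
B = A + 4.00·(cos214°, sin214°) = (-3.3162, -2.2368)
|BD| = 11.5351
circle(B,9.00) ∩ circle(D,6.00): a=7.7181, h=4.6293
  candidates: C₊=(3.3578,3.8013) cross=53.400; C₋=(5.1531,-5.2816) cross=-53.400
  mode + wants cross > 0 → take C=(3.3578,3.8013) (cross=53.400)
ex = (C−B)/|BC| = (0.7415,0.6709); ey = (-0.6709,0.7415)
P = B + 1.29·ex + -2.16·ey = (-0.9104,-2.9731)

-0.91 -2.97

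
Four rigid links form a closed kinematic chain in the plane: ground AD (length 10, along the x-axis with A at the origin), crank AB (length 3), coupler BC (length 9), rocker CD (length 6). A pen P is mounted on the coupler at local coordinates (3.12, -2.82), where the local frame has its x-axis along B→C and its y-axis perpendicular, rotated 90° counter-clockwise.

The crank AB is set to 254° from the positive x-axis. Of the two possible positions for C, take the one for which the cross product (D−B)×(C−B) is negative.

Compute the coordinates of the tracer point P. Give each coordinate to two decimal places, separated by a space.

A=(0,0), D=(10.00,0)
B = A + 3.00·(cos254°, sin254°) = (-0.8269, -2.8838)
|BD| = 11.2044
circle(B,9.00) ∩ circle(D,6.00): a=7.6103, h=4.8045
  candidates: C₊=(5.2905,3.7176) cross=53.831; C₋=(7.7636,-5.5676) cross=-53.831
  mode - wants cross < 0 → take C=(7.7636,-5.5676) (cross=-53.831)
ex = (C−B)/|BC| = (0.9545,-0.2982); ey = (0.2982,0.9545)
P = B + 3.12·ex + -2.82·ey = (1.3102,-6.5059)

1.31 -6.51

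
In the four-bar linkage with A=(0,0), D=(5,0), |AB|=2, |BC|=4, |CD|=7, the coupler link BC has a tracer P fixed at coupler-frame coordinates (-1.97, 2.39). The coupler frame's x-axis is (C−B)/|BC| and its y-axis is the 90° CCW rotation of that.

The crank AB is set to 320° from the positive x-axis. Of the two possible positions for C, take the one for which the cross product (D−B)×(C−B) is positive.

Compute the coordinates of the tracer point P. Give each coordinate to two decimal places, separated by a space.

A=(0,0), D=(5.00,0)
B = A + 2.00·(cos320°, sin320°) = (1.5321, -1.2856)
|BD| = 3.6985
circle(B,4.00) ∩ circle(D,7.00): a=-2.6120, h=3.0295
  candidates: C₊=(-1.9700,0.6471) cross=11.205; C₋=(0.1360,-5.0340) cross=-11.205
  mode + wants cross > 0 → take C=(-1.9700,0.6471) (cross=11.205)
ex = (C−B)/|BC| = (-0.8755,0.4832); ey = (-0.4832,-0.8755)
P = B + -1.97·ex + 2.39·ey = (2.1021,-4.3299)

2.10 -4.33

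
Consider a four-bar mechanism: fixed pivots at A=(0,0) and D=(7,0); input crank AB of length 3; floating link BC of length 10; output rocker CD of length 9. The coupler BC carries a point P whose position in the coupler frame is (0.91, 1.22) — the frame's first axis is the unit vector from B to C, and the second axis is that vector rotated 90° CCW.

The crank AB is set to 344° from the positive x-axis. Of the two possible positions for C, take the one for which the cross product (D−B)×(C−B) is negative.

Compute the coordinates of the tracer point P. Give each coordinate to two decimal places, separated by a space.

4.41 -0.81

A=(0,0), D=(7.00,0)
B = A + 3.00·(cos344°, sin344°) = (2.8838, -0.8269)
|BD| = 4.1985
circle(B,10.00) ∩ circle(D,9.00): a=4.3620, h=8.9985
  candidates: C₊=(5.3880,8.8545) cross=37.780; C₋=(8.9326,-8.7900) cross=-37.780
  mode - wants cross < 0 → take C=(8.9326,-8.7900) (cross=-37.780)
ex = (C−B)/|BC| = (0.6049,-0.7963); ey = (0.7963,0.6049)
P = B + 0.91·ex + 1.22·ey = (4.4057,-0.8136)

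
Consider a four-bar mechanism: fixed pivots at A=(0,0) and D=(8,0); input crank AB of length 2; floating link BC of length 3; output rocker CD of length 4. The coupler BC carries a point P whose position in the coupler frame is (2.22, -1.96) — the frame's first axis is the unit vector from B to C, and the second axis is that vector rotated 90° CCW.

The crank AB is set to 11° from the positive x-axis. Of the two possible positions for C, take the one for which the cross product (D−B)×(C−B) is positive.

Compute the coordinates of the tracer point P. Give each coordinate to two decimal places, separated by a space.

A=(0,0), D=(8.00,0)
B = A + 2.00·(cos11°, sin11°) = (1.9633, 0.3816)
|BD| = 6.0488
circle(B,3.00) ∩ circle(D,4.00): a=2.4458, h=1.7373
  candidates: C₊=(4.5138,1.9612) cross=10.509; C₋=(4.2945,-1.5065) cross=-10.509
  mode + wants cross > 0 → take C=(4.5138,1.9612) (cross=10.509)
ex = (C−B)/|BC| = (0.8502,0.5265); ey = (-0.5265,0.8502)
P = B + 2.22·ex + -1.96·ey = (4.8826,-0.1159)

4.88 -0.12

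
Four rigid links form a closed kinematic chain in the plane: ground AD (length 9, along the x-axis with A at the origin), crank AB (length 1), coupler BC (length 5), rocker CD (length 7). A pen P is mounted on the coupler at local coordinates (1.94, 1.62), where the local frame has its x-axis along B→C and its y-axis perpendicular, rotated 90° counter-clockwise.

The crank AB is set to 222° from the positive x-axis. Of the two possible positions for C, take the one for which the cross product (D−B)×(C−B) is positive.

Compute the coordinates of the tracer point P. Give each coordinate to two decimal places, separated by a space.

-0.60 1.85

A=(0,0), D=(9.00,0)
B = A + 1.00·(cos222°, sin222°) = (-0.7431, -0.6691)
|BD| = 9.7661
circle(B,5.00) ∩ circle(D,7.00): a=3.6543, h=3.4126
  candidates: C₊=(2.6688,2.9859) cross=33.328; C₋=(3.1364,-3.8234) cross=-33.328
  mode + wants cross > 0 → take C=(2.6688,2.9859) (cross=33.328)
ex = (C−B)/|BC| = (0.6824,0.7310); ey = (-0.7310,0.6824)
P = B + 1.94·ex + 1.62·ey = (-0.6035,1.8545)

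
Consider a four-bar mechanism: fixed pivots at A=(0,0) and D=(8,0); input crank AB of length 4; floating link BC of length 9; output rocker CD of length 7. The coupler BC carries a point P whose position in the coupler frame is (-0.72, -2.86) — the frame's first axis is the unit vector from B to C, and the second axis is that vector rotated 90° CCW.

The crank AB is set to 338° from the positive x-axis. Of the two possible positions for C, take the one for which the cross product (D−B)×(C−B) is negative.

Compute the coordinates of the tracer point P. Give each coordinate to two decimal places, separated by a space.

1.63 -3.59

A=(0,0), D=(8.00,0)
B = A + 4.00·(cos338°, sin338°) = (3.7087, -1.4984)
|BD| = 4.5454
circle(B,9.00) ∩ circle(D,7.00): a=5.7928, h=6.8880
  candidates: C₊=(6.9070,6.9141) cross=31.308; C₋=(11.4484,-6.0917) cross=-31.308
  mode - wants cross < 0 → take C=(11.4484,-6.0917) (cross=-31.308)
ex = (C−B)/|BC| = (0.8600,-0.5104); ey = (0.5104,0.8600)
P = B + -0.72·ex + -2.86·ey = (1.6299,-3.5904)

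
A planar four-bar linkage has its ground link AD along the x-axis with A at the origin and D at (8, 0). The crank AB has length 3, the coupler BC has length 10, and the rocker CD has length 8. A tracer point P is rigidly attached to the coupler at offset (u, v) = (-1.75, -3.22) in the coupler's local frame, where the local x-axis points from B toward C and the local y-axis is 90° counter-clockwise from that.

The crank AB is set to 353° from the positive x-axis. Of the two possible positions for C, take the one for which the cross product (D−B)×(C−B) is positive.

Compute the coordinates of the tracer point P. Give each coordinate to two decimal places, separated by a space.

4.70 -3.60

A=(0,0), D=(8.00,0)
B = A + 3.00·(cos353°, sin353°) = (2.9776, -0.3656)
|BD| = 5.0357
circle(B,10.00) ∩ circle(D,8.00): a=6.0923, h=7.9299
  candidates: C₊=(8.4782,7.9857) cross=39.932; C₋=(9.6296,-7.8323) cross=-39.932
  mode + wants cross > 0 → take C=(8.4782,7.9857) (cross=39.932)
ex = (C−B)/|BC| = (0.5501,0.8351); ey = (-0.8351,0.5501)
P = B + -1.75·ex + -3.22·ey = (4.7042,-3.5983)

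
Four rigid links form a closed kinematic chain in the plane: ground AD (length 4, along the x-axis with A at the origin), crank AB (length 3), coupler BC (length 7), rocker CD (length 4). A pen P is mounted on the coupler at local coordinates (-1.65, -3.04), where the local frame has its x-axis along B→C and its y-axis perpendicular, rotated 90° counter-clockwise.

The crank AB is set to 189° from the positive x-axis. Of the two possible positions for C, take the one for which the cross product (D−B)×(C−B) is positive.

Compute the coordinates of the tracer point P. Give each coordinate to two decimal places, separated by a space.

A=(0,0), D=(4.00,0)
B = A + 3.00·(cos189°, sin189°) = (-2.9631, -0.4693)
|BD| = 6.9789
circle(B,7.00) ∩ circle(D,4.00): a=5.8537, h=3.8385
  candidates: C₊=(2.6193,3.7541) cross=26.788; C₋=(3.1355,-3.9055) cross=-26.788
  mode + wants cross > 0 → take C=(2.6193,3.7541) (cross=26.788)
ex = (C−B)/|BC| = (0.7975,0.6033); ey = (-0.6033,0.7975)
P = B + -1.65·ex + -3.04·ey = (-2.4447,-3.8892)

-2.44 -3.89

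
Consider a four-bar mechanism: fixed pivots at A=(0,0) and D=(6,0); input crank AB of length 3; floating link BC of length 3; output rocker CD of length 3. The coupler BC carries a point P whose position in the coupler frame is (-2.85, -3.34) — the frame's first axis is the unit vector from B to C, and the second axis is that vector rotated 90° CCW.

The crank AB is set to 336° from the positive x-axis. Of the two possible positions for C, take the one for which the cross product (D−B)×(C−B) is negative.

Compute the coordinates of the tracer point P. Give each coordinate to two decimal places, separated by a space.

A=(0,0), D=(6.00,0)
B = A + 3.00·(cos336°, sin336°) = (2.7406, -1.2202)
|BD| = 3.4803
circle(B,3.00) ∩ circle(D,3.00): a=1.7401, h=2.4437
  candidates: C₊=(3.5135,1.6785) cross=8.505; C₋=(5.2271,-2.8987) cross=-8.505
  mode - wants cross < 0 → take C=(5.2271,-2.8987) (cross=-8.505)
ex = (C−B)/|BC| = (0.8288,-0.5595); ey = (0.5595,0.8288)
P = B + -2.85·ex + -3.34·ey = (-1.4903,-2.3939)

-1.49 -2.39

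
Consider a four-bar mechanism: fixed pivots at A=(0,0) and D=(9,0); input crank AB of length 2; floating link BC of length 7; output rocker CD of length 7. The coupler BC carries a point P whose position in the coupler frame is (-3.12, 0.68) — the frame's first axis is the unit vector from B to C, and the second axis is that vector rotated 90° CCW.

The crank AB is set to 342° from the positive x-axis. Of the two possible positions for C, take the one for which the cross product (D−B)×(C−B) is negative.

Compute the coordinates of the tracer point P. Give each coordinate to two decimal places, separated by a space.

A=(0,0), D=(9.00,0)
B = A + 2.00·(cos342°, sin342°) = (1.9021, -0.6180)
|BD| = 7.1247
circle(B,7.00) ∩ circle(D,7.00): a=3.5624, h=6.0257
  candidates: C₊=(4.9284,5.6940) cross=42.932; C₋=(5.9738,-6.3120) cross=-42.932
  mode - wants cross < 0 → take C=(5.9738,-6.3120) (cross=-42.932)
ex = (C−B)/|BC| = (0.5817,-0.8134); ey = (0.8134,0.5817)
P = B + -3.12·ex + 0.68·ey = (0.6405,2.3154)

0.64 2.32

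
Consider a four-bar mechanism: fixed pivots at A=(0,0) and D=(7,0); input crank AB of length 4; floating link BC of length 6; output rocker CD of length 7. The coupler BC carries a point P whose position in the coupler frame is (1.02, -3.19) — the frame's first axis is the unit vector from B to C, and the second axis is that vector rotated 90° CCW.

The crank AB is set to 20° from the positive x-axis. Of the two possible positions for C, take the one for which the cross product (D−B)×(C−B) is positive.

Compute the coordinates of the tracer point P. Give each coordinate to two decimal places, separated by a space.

7.10 1.12

A=(0,0), D=(7.00,0)
B = A + 4.00·(cos20°, sin20°) = (3.7588, 1.3681)
|BD| = 3.5181
circle(B,6.00) ∩ circle(D,7.00): a=-0.0885, h=5.9993
  candidates: C₊=(6.0102,6.9297) cross=21.106; C₋=(1.3443,-4.1247) cross=-21.106
  mode + wants cross > 0 → take C=(6.0102,6.9297) (cross=21.106)
ex = (C−B)/|BC| = (0.3752,0.9269); ey = (-0.9269,0.3752)
P = B + 1.02·ex + -3.19·ey = (7.0984,1.1166)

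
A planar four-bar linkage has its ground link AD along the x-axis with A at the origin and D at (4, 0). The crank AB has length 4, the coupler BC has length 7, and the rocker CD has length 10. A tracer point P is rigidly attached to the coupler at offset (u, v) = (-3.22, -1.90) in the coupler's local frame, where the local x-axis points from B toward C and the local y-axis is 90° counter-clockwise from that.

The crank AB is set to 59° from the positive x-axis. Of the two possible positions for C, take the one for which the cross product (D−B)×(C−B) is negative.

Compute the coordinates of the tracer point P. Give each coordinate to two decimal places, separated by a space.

5.57 4.71

A=(0,0), D=(4.00,0)
B = A + 4.00·(cos59°, sin59°) = (2.0602, 3.4287)
|BD| = 3.9394
circle(B,7.00) ∩ circle(D,10.00): a=-4.5034, h=5.3591
  candidates: C₊=(4.5069,9.9871) cross=21.111; C₋=(-4.8217,4.7093) cross=-21.111
  mode - wants cross < 0 → take C=(-4.8217,4.7093) (cross=-21.111)
ex = (C−B)/|BC| = (-0.9831,0.1829); ey = (-0.1829,-0.9831)
P = B + -3.22·ex + -1.90·ey = (5.5734,4.7075)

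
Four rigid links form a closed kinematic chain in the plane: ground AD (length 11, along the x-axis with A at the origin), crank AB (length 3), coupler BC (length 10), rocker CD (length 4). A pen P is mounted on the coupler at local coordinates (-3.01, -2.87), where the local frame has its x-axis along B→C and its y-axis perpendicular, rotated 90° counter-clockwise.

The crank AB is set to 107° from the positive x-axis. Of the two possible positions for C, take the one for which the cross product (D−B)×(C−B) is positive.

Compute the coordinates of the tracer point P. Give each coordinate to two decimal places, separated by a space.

-3.69 -0.19

A=(0,0), D=(11.00,0)
B = A + 3.00·(cos107°, sin107°) = (-0.8771, 2.8689)
|BD| = 12.2187
circle(B,10.00) ∩ circle(D,4.00): a=9.5467, h=2.9767
  candidates: C₊=(9.1016,3.5208) cross=36.371; C₋=(7.7038,-2.2661) cross=-36.371
  mode + wants cross > 0 → take C=(9.1016,3.5208) (cross=36.371)
ex = (C−B)/|BC| = (0.9979,0.0652); ey = (-0.0652,0.9979)
P = B + -3.01·ex + -2.87·ey = (-3.6936,-0.1912)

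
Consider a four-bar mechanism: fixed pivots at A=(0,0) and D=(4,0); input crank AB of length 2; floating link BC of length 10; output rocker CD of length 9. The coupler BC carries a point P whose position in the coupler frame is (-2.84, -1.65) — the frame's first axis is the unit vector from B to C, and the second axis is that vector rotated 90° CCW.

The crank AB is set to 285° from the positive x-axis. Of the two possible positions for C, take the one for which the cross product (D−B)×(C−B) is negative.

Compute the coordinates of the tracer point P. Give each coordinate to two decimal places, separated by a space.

A=(0,0), D=(4.00,0)
B = A + 2.00·(cos285°, sin285°) = (0.5176, -1.9319)
|BD| = 3.9823
circle(B,10.00) ∩ circle(D,9.00): a=4.3767, h=8.9914
  candidates: C₊=(-0.0169,8.0539) cross=35.806; C₋=(8.7066,-7.6712) cross=-35.806
  mode - wants cross < 0 → take C=(8.7066,-7.6712) (cross=-35.806)
ex = (C−B)/|BC| = (0.8189,-0.5739); ey = (0.5739,0.8189)
P = B + -2.84·ex + -1.65·ey = (-2.7550,-1.6531)

-2.76 -1.65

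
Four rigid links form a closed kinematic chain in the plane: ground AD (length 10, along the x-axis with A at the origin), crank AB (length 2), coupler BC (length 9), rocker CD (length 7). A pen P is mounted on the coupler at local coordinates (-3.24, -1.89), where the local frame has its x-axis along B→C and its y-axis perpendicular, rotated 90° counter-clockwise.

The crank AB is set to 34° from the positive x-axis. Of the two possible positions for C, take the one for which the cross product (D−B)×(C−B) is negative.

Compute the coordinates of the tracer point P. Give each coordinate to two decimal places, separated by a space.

-1.75 2.68

A=(0,0), D=(10.00,0)
B = A + 2.00·(cos34°, sin34°) = (1.6581, 1.1184)
|BD| = 8.4166
circle(B,9.00) ∩ circle(D,7.00): a=6.1093, h=6.6088
  candidates: C₊=(8.5914,6.8568) cross=55.624; C₋=(6.8350,-6.2436) cross=-55.624
  mode - wants cross < 0 → take C=(6.8350,-6.2436) (cross=-55.624)
ex = (C−B)/|BC| = (0.5752,-0.8180); ey = (0.8180,0.5752)
P = B + -3.24·ex + -1.89·ey = (-1.7516,2.6816)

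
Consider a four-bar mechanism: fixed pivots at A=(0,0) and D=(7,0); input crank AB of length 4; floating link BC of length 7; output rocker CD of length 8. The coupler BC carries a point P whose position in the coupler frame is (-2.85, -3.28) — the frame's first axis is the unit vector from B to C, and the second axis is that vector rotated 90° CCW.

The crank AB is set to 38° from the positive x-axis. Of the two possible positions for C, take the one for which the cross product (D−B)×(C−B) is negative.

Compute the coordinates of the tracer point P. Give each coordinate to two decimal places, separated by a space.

1.55 6.50

A=(0,0), D=(7.00,0)
B = A + 4.00·(cos38°, sin38°) = (3.1520, 2.4626)
|BD| = 4.5685
circle(B,7.00) ∩ circle(D,8.00): a=0.6426, h=6.9704
  candidates: C₊=(7.4507,7.9873) cross=31.845; C₋=(-0.0641,-3.7548) cross=-31.845
  mode - wants cross < 0 → take C=(-0.0641,-3.7548) (cross=-31.845)
ex = (C−B)/|BC| = (-0.4595,-0.8882); ey = (0.8882,-0.4595)
P = B + -2.85·ex + -3.28·ey = (1.5482,6.5010)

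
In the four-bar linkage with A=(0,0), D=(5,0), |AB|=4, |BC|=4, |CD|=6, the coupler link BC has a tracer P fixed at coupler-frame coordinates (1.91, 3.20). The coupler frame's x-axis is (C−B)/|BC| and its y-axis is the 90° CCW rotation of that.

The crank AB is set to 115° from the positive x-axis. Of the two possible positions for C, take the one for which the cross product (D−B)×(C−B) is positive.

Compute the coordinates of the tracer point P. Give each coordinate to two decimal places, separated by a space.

A=(0,0), D=(5.00,0)
B = A + 4.00·(cos115°, sin115°) = (-1.6905, 3.6252)
|BD| = 7.6095
circle(B,4.00) ∩ circle(D,6.00): a=2.4906, h=3.1300
  candidates: C₊=(1.9905,5.1906) cross=23.818; C₋=(-0.9918,-0.3133) cross=-23.818
  mode + wants cross > 0 → take C=(1.9905,5.1906) (cross=23.818)
ex = (C−B)/|BC| = (0.9202,0.3914); ey = (-0.3914,0.9202)
P = B + 1.91·ex + 3.20·ey = (-1.1851,7.3175)

-1.19 7.32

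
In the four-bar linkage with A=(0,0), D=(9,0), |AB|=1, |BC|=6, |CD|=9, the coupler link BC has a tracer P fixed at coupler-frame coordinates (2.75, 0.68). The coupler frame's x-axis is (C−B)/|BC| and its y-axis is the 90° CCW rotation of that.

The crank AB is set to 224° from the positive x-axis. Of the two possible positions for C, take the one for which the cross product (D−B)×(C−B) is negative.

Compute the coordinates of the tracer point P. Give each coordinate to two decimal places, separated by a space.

1.22 -2.76

A=(0,0), D=(9.00,0)
B = A + 1.00·(cos224°, sin224°) = (-0.7193, -0.6947)
|BD| = 9.7441
circle(B,6.00) ∩ circle(D,9.00): a=2.5630, h=5.4250
  candidates: C₊=(1.4504,4.8993) cross=52.862; C₋=(2.2239,-5.9232) cross=-52.862
  mode - wants cross < 0 → take C=(2.2239,-5.9232) (cross=-52.862)
ex = (C−B)/|BC| = (0.4905,-0.8714); ey = (0.8714,0.4905)
P = B + 2.75·ex + 0.68·ey = (1.2222,-2.7575)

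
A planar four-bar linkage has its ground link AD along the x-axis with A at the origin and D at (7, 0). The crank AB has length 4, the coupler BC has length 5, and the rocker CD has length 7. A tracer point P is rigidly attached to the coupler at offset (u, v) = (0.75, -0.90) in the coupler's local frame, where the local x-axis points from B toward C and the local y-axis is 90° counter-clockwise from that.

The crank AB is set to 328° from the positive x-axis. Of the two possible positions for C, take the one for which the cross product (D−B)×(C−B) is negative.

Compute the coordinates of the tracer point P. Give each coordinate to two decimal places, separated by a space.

2.83 -3.15

A=(0,0), D=(7.00,0)
B = A + 4.00·(cos328°, sin328°) = (3.3922, -2.1197)
|BD| = 4.1844
circle(B,5.00) ∩ circle(D,7.00): a=-0.7756, h=4.9395
  candidates: C₊=(0.2213,1.7463) cross=20.669; C₋=(5.2257,-6.7714) cross=-20.669
  mode - wants cross < 0 → take C=(5.2257,-6.7714) (cross=-20.669)
ex = (C−B)/|BC| = (0.3667,-0.9303); ey = (0.9303,0.3667)
P = B + 0.75·ex + -0.90·ey = (2.8299,-3.1475)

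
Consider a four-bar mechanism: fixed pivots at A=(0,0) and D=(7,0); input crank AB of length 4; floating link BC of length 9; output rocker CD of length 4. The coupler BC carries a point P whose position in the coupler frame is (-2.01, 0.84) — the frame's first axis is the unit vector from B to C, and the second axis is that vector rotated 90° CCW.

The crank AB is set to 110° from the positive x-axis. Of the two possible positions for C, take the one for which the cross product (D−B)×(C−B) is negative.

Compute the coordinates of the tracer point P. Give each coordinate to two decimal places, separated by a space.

-2.03 5.83

A=(0,0), D=(7.00,0)
B = A + 4.00·(cos110°, sin110°) = (-1.3681, 3.7588)
|BD| = 9.1735
circle(B,9.00) ∩ circle(D,4.00): a=8.1296, h=3.8614
  candidates: C₊=(7.6299,3.9501) cross=35.422; C₋=(4.4656,-3.0946) cross=-35.422
  mode - wants cross < 0 → take C=(4.4656,-3.0946) (cross=-35.422)
ex = (C−B)/|BC| = (0.6482,-0.7615); ey = (0.7615,0.6482)
P = B + -2.01·ex + 0.84·ey = (-2.0313,5.8338)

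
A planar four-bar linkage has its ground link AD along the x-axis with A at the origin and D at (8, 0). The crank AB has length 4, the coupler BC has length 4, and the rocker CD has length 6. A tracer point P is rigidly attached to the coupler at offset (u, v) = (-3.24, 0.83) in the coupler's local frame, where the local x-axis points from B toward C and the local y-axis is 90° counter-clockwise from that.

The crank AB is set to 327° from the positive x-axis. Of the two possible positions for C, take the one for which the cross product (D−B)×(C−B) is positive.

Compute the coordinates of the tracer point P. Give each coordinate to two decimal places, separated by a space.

A=(0,0), D=(8.00,0)
B = A + 4.00·(cos327°, sin327°) = (3.3547, -2.1786)
|BD| = 5.1308
circle(B,4.00) ∩ circle(D,6.00): a=0.6164, h=3.9522
  candidates: C₊=(2.2346,1.6614) cross=20.278; C₋=(5.5909,-5.4951) cross=-20.278
  mode + wants cross > 0 → take C=(2.2346,1.6614) (cross=20.278)
ex = (C−B)/|BC| = (-0.2800,0.9600); ey = (-0.9600,-0.2800)
P = B + -3.24·ex + 0.83·ey = (3.4651,-5.5214)

3.47 -5.52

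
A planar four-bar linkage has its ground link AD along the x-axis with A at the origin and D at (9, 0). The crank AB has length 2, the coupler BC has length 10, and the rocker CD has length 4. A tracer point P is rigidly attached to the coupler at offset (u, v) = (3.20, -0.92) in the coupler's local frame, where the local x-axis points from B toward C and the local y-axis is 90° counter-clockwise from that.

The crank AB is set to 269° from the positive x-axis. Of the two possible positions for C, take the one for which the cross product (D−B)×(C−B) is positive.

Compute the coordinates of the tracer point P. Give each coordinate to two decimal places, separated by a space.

A=(0,0), D=(9.00,0)
B = A + 2.00·(cos269°, sin269°) = (-0.0349, -1.9997)
|BD| = 9.2536
circle(B,10.00) ∩ circle(D,4.00): a=9.1656, h=3.9990
  candidates: C₊=(8.0499,3.8855) cross=37.005; C₋=(9.7783,-3.9236) cross=-37.005
  mode + wants cross > 0 → take C=(8.0499,3.8855) (cross=37.005)
ex = (C−B)/|BC| = (0.8085,0.5885); ey = (-0.5885,0.8085)
P = B + 3.20·ex + -0.92·ey = (3.0937,-0.8602)

3.09 -0.86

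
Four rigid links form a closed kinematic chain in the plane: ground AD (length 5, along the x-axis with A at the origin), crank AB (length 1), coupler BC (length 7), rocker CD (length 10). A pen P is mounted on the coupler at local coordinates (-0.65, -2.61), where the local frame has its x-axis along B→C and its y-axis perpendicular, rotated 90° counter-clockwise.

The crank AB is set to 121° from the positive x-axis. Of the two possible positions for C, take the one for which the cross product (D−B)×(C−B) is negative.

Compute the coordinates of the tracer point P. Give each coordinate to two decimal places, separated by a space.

-2.65 2.50

A=(0,0), D=(5.00,0)
B = A + 1.00·(cos121°, sin121°) = (-0.5150, 0.8572)
|BD| = 5.5813
circle(B,7.00) ∩ circle(D,10.00): a=-1.7782, h=6.7704
  candidates: C₊=(-1.2324,7.8203) cross=37.787; C₋=(-3.3120,-5.5598) cross=-37.787
  mode - wants cross < 0 → take C=(-3.3120,-5.5598) (cross=-37.787)
ex = (C−B)/|BC| = (-0.3996,-0.9167); ey = (0.9167,-0.3996)
P = B + -0.65·ex + -2.61·ey = (-2.6479,2.4959)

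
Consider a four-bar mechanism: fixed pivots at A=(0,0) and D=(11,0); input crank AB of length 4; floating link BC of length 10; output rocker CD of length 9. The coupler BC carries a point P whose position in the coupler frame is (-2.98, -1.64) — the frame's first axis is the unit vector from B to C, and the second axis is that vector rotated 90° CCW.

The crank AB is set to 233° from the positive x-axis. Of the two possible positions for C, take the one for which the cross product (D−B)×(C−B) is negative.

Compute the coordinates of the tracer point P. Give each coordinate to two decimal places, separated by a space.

A=(0,0), D=(11.00,0)
B = A + 4.00·(cos233°, sin233°) = (-2.4073, -3.1945)
|BD| = 13.7826
circle(B,10.00) ∩ circle(D,9.00): a=7.5806, h=6.5219
  candidates: C₊=(3.4552,4.9068) cross=89.888; C₋=(6.4785,-7.7818) cross=-89.888
  mode - wants cross < 0 → take C=(6.4785,-7.7818) (cross=-89.888)
ex = (C−B)/|BC| = (0.8886,-0.4587); ey = (0.4587,0.8886)
P = B + -2.98·ex + -1.64·ey = (-5.8075,-3.2848)

-5.81 -3.28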